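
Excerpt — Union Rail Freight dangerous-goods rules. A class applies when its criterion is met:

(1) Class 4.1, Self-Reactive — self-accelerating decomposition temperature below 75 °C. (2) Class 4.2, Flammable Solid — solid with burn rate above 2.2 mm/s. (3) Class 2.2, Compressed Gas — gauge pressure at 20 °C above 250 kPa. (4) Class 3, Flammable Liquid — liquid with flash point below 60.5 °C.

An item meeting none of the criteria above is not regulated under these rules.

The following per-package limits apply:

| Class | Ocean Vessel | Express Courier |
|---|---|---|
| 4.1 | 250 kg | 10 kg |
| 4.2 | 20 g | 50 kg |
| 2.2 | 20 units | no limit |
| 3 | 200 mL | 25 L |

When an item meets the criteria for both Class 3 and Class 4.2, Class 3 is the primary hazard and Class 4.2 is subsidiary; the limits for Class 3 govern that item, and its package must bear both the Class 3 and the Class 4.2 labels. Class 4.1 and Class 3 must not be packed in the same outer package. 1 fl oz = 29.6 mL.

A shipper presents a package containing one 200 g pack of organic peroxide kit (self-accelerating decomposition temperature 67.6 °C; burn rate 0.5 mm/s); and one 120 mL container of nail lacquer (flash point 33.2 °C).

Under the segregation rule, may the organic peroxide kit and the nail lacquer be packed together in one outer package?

No

The organic peroxide kit has self-accelerating decomposition temperature 67.6 °C, which is < 75 °C, so it is Class 4.1 (Self-Reactive).
With flash point 33.2 °C (< 60.5 °C), the nail lacquer falls in Class 3.
Class 4.1 and Class 3 may not share an outer package.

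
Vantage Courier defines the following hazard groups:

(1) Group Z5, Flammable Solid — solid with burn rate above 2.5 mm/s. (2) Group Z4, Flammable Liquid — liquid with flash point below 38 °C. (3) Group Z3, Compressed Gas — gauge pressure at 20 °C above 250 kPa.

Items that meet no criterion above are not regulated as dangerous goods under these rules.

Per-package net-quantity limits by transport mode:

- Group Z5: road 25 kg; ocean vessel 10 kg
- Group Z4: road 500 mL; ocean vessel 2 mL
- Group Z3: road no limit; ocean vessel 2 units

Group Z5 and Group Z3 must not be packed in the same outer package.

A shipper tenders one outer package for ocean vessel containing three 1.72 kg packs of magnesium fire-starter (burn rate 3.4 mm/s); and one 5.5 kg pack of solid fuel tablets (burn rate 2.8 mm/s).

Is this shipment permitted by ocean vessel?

No

The magnesium fire-starter has burn rate 3.4 mm/s, which is > 2.5 mm/s, so it is Group Z5 (Flammable Solid).
Solid fuel tablets: burn rate 2.8 mm/s > 2.5 mm/s → Group Z5 (Flammable Solid).
Total Group Z5: (three 1.72 kg packs = 5.16 kg) + 5.5 kg = 10.66 kg.
That exceeds the Group Z5 ocean vessel limit of 10 kg.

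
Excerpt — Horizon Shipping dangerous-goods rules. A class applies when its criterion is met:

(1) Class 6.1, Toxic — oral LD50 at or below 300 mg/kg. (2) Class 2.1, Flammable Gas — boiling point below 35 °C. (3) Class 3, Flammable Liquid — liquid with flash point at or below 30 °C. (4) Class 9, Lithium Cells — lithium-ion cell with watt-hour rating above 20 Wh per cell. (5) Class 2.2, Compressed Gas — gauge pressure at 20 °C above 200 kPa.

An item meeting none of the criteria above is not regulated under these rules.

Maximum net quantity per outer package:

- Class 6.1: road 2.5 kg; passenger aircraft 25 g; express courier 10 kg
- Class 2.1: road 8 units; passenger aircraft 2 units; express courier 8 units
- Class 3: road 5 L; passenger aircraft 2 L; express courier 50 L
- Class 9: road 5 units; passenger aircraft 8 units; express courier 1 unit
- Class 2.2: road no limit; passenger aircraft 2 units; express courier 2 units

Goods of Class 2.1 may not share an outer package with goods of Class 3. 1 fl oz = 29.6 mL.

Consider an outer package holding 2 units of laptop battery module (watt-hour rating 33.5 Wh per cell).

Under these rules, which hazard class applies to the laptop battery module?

Class 9

The laptop battery module has watt-hour rating 33.5 Wh per cell, which is > 20 Wh per cell, so it is Class 9 (Lithium Cells).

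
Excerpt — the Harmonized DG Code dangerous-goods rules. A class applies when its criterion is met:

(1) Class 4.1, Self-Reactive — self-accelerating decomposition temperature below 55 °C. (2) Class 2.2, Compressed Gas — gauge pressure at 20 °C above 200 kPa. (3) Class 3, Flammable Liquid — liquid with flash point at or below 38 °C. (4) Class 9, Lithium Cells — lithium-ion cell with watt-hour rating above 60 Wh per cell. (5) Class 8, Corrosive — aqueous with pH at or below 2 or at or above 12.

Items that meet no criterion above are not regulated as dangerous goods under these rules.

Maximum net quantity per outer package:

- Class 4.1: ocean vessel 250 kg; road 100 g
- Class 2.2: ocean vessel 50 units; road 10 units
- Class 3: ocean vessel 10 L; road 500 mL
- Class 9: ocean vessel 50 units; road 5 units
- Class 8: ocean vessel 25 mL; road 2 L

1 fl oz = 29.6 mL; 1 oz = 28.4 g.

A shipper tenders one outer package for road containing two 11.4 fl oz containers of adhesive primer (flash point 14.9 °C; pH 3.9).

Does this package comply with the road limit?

Flash point 14.9 °C meets the Class 3 criterion (Flammable Liquid), so the adhesive primer is Class 3.
Class 3 quantity: two 11.4 fl oz containers = 674.88 mL.
That exceeds the Class 3 road limit of 500 mL.

No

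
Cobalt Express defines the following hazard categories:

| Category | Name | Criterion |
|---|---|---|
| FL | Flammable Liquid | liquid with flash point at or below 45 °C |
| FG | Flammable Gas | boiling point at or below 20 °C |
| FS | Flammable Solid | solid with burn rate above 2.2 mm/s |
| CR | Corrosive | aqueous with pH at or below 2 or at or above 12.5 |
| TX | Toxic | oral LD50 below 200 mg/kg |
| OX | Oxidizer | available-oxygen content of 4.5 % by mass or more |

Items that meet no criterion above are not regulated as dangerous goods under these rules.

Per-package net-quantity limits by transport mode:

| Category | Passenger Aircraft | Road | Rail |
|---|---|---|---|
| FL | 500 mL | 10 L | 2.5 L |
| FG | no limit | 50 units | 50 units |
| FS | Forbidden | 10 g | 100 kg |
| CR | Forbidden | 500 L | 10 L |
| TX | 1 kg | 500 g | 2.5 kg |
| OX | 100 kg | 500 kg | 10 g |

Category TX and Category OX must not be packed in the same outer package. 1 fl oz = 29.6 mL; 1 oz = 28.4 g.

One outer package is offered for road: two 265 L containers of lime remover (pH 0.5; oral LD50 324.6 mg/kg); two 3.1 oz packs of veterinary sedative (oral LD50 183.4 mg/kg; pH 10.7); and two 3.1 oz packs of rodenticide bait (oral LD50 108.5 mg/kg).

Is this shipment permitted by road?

No

With pH 0.5 (≤ 2), the lime remover falls in Category CR.
The veterinary sedative has oral LD50 183.4 mg/kg, which is < 200 mg/kg, so it is Category TX (Toxic).
Rodenticide bait: oral LD50 108.5 mg/kg < 200 mg/kg → Category TX (Toxic).
Category TX net quantity: (two 3.1 oz packs = 176.08 g) + (two 3.1 oz packs = 176.08 g) = 352.16 g.
That is within the Category TX road limit of 500 g.
Category CR quantity: two 265 L containers = 530 L.
530 L exceeds the road limit of 500 L for Category CR.
The segregation rule (Category TX with Category OX) does not apply to Category TX with Category CR.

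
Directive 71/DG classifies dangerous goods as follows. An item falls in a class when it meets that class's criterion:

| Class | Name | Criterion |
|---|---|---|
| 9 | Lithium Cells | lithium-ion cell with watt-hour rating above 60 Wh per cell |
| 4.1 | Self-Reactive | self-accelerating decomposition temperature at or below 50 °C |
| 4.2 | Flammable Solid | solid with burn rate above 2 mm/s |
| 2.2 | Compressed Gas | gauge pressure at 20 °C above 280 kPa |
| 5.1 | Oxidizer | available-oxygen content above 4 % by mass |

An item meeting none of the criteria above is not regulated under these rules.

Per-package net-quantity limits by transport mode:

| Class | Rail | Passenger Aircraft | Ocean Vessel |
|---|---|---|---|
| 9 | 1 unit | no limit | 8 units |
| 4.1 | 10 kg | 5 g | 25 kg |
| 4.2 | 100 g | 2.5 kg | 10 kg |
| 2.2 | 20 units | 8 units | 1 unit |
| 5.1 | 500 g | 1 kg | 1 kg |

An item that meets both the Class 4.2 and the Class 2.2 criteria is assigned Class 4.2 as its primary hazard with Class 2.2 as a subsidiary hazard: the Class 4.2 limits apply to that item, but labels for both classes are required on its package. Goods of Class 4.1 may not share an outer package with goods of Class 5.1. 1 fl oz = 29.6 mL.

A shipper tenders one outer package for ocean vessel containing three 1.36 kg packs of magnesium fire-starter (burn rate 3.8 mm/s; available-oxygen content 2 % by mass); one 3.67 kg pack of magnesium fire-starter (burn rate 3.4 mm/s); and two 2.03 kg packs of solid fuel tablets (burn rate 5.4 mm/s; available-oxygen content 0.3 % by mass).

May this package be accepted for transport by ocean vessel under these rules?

Burn rate 3.8 mm/s meets the Class 4.2 criterion (Flammable Solid), so the magnesium fire-starter is Class 4.2.
Burn rate 3.4 mm/s meets the Class 4.2 criterion (Flammable Solid), so the magnesium fire-starter is Class 4.2.
The solid fuel tablets have burn rate 5.4 mm/s, which is > 2 mm/s, so they are Class 4.2 (Flammable Solid).
Class 4.2 net quantity: (three 1.36 kg packs = 4.08 kg) + 3.67 kg + (two 2.03 kg packs = 4.06 kg) = 11.81 kg.
11.81 kg > 10 kg (ocean vessel limit, Class 4.2) — over the limit.

No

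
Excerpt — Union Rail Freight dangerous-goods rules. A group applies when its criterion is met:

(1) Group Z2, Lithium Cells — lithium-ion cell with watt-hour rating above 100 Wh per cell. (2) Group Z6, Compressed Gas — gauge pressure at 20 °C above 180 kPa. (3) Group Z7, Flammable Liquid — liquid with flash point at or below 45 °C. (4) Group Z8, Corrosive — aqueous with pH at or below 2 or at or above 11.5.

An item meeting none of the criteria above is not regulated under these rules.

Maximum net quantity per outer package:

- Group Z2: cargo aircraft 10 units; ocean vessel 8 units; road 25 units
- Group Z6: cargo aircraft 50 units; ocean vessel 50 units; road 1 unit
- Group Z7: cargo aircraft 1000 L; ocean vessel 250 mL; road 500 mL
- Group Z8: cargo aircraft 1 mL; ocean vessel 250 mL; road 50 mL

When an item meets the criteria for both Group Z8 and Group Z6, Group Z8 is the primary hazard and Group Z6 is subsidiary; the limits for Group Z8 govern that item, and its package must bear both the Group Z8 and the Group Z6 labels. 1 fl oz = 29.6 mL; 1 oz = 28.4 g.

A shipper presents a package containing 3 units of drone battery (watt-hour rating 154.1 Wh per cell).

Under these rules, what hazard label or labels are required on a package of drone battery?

Group Z2

With watt-hour rating 154.1 Wh per cell (> 100 Wh per cell), the drone battery falls in Group Z2.
Only the Group Z2 label is required.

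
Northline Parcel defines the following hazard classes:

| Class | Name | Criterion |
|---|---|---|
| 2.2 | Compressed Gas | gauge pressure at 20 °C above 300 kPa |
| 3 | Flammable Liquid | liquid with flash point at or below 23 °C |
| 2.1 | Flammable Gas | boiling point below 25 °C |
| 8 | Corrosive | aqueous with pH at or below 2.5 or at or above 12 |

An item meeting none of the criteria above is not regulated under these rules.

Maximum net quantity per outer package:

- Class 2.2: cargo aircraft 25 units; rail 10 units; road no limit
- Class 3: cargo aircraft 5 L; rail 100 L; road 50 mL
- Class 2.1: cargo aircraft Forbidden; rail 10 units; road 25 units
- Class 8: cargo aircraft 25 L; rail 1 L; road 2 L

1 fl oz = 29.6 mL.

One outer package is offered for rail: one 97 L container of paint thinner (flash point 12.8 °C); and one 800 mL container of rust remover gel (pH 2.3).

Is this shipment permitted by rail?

Yes

The paint thinner has flash point 12.8 °C, which is ≤ 23 °C, so it is Class 3 (Flammable Liquid).
Rust remover gel: pH 2.3 ≤ 2.5 → Class 8 (Corrosive).
Class 3 quantity: 97 L.
97 L ≤ 100 L (rail limit, Class 3) — within limit.
Class 8 quantity: 800 mL.
800 mL ≤ 1 L (rail limit, Class 8) — within limit.
Every hazard class is within its rail limit and no segregation rule is violated.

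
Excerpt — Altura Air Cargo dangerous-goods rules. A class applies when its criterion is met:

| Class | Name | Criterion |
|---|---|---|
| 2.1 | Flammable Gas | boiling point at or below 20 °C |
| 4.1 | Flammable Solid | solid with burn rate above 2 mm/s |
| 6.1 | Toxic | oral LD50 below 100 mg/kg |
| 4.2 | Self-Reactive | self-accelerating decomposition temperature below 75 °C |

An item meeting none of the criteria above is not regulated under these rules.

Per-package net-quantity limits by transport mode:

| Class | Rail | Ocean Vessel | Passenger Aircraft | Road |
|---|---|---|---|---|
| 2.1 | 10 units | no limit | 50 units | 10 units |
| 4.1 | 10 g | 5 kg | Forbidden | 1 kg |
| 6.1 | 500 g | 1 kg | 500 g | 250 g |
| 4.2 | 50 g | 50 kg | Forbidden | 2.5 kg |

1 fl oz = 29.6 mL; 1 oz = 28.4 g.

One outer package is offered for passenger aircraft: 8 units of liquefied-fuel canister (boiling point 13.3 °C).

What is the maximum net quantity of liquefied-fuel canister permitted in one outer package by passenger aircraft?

With boiling point 13.3 °C (≤ 20 °C), the liquefied-fuel canister falls in Class 2.1.
The passenger aircraft limit for Class 2.1 is 50 units.

50 units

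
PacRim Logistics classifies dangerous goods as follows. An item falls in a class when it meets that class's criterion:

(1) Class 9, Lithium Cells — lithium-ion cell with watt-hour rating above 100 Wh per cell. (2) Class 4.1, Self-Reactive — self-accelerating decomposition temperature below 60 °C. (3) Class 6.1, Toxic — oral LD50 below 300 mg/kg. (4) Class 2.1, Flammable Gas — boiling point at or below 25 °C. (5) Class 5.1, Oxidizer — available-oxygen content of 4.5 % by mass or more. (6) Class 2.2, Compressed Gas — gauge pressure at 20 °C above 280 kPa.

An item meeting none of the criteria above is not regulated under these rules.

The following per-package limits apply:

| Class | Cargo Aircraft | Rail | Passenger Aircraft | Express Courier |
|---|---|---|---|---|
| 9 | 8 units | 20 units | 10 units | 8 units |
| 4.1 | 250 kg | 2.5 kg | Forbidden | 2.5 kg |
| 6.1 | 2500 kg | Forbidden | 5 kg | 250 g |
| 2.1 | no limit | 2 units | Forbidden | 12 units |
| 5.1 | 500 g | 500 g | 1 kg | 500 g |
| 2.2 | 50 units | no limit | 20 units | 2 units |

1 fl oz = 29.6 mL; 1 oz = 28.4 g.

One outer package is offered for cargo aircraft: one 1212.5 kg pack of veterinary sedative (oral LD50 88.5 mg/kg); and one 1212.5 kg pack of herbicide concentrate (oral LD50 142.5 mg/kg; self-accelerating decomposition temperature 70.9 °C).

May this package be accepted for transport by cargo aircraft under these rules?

Yes

The veterinary sedative has oral LD50 88.5 mg/kg, which is < 300 mg/kg, so it is Class 6.1 (Toxic).
Herbicide concentrate: oral LD50 142.5 mg/kg < 300 mg/kg → Class 6.1 (Toxic).
Total Class 6.1: 1212.5 kg + 1212.5 kg = 2425 kg.
2425 kg is within the cargo aircraft limit of 2500 kg for Class 6.1.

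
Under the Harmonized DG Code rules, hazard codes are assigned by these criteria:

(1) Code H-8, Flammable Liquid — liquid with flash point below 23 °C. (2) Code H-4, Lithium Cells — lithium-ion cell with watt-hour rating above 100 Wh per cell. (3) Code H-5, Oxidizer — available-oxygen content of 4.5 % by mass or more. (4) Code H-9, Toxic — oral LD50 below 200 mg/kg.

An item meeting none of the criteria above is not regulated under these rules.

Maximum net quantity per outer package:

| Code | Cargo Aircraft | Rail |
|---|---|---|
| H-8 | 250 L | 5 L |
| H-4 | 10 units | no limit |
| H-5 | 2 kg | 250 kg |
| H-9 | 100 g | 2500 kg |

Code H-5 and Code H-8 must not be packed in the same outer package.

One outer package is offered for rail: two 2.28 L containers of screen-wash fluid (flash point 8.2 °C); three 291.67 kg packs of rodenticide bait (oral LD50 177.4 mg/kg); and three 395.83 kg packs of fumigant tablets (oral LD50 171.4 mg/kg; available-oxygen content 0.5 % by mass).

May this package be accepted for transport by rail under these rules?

With flash point 8.2 °C (< 23 °C), the screen-wash fluid falls in Code H-8.
The rodenticide bait has oral LD50 177.4 mg/kg, which is < 200 mg/kg, so it is Code H-9 (Toxic).
Oral LD50 171.4 mg/kg meets the Code H-9 criterion (Toxic), so the fumigant tablets are Code H-9.
Total Code H-9: (three 291.67 kg packs = 875.01 kg) + (three 395.83 kg packs = 1187.49 kg) = 2062.5 kg.
That is within the Code H-9 rail limit of 2500 kg.
Code H-8 quantity: two 2.28 L containers = 4.56 L.
4.56 L is within the rail limit of 5 L for Code H-8.
The segregation rule (Code H-5 with Code H-8) does not apply to Code H-9 with Code H-8.
Every hazard code is within its rail limit and no segregation rule is violated.

Yes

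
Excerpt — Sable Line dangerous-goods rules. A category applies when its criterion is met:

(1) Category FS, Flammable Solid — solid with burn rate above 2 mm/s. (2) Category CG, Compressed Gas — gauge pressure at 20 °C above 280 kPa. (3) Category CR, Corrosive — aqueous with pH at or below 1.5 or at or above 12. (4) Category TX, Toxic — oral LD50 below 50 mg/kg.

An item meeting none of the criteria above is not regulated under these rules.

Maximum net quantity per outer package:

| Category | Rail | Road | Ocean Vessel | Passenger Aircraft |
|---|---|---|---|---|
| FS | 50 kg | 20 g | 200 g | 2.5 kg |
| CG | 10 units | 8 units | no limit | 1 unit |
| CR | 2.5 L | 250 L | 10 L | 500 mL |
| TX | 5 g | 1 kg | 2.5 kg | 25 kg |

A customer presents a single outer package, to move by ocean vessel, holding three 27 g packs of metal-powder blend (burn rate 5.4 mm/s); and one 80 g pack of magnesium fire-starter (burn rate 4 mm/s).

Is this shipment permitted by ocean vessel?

Metal-powder blend: burn rate 5.4 mm/s > 2 mm/s → Category FS (Flammable Solid).
Magnesium fire-starter: burn rate 4 mm/s > 2 mm/s → Category FS (Flammable Solid).
Category FS net quantity: (three 27 g packs = 81 g) + 80 g = 161 g.
That is within the Category FS ocean vessel limit of 200 g.

Yes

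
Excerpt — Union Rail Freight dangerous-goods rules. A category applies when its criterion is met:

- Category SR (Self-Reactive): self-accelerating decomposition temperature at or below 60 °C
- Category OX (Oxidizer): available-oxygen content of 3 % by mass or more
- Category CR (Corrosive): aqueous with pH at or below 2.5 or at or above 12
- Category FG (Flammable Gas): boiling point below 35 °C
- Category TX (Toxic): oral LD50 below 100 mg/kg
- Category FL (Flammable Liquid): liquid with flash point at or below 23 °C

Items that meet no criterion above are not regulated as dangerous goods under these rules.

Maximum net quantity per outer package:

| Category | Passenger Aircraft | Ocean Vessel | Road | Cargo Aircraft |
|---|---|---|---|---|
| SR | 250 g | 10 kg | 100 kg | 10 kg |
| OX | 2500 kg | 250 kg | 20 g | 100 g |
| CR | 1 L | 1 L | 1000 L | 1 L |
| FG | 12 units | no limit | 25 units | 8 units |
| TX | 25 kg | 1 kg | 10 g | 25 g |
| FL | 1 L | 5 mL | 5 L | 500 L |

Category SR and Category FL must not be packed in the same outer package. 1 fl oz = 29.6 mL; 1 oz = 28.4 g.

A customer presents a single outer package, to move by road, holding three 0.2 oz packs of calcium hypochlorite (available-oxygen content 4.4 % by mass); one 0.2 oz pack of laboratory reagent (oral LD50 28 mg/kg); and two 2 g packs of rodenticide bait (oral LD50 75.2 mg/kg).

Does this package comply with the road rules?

Yes

Available-oxygen content 4.4 % by mass meets the Category OX criterion (Oxidizer), so the calcium hypochlorite is Category OX.
With oral LD50 28 mg/kg (< 100 mg/kg), the laboratory reagent falls in Category TX.
The rodenticide bait has oral LD50 75.2 mg/kg, which is < 100 mg/kg, so it is Category TX (Toxic).
Total Category TX: (one 0.2 oz pack = 5.68 g) + (two 2 g packs = 4 g) = 9.68 g.
9.68 g is within the road limit of 10 g for Category TX.
Category OX quantity: three 0.2 oz packs = 17.04 g.
17.04 g is within the road limit of 20 g for Category OX.
The segregation rule (Category SR with Category FL) does not apply to Category TX with Category OX.
Every hazard category is within its road limit and no segregation rule is violated.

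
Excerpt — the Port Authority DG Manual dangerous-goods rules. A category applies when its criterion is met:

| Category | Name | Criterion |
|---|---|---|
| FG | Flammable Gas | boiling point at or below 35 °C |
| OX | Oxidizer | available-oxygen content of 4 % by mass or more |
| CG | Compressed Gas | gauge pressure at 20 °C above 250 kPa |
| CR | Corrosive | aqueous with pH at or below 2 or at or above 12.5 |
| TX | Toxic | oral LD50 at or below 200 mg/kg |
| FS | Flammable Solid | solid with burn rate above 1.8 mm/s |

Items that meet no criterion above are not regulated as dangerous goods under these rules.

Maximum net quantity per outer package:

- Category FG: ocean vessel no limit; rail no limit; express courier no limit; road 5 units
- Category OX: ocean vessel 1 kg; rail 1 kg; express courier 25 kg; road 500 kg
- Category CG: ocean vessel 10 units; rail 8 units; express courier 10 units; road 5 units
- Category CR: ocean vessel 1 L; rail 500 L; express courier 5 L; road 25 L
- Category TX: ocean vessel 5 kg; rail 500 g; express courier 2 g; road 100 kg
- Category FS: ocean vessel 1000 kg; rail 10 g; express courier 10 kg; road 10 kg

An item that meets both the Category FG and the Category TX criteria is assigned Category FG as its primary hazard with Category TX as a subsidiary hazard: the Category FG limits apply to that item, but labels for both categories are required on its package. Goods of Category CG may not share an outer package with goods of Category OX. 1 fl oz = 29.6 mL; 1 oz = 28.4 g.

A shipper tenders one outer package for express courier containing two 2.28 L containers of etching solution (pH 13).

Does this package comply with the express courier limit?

The etching solution has pH 13, which is ≥ 12.5, so it is Category CR (Corrosive).
Category CR quantity: two 2.28 L containers = 4.56 L.
4.56 L ≤ 5 L (express courier limit, Category CR) — within limit.

Yes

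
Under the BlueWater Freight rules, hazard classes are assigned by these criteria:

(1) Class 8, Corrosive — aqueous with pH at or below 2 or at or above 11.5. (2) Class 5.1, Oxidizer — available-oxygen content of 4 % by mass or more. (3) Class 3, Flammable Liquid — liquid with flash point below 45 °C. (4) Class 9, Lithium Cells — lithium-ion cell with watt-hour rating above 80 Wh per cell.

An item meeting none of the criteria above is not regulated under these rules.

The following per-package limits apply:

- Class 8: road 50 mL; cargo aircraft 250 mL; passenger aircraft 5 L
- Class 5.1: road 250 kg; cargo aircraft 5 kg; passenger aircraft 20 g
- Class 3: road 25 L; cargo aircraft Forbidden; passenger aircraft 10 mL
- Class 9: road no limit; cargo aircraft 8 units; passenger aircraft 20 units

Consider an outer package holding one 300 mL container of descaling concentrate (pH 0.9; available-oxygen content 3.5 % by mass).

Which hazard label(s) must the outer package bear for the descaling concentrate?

The descaling concentrate has pH 0.9, which is ≤ 2, so it is Class 8 (Corrosive).
Only the Class 8 label is required.

Class 8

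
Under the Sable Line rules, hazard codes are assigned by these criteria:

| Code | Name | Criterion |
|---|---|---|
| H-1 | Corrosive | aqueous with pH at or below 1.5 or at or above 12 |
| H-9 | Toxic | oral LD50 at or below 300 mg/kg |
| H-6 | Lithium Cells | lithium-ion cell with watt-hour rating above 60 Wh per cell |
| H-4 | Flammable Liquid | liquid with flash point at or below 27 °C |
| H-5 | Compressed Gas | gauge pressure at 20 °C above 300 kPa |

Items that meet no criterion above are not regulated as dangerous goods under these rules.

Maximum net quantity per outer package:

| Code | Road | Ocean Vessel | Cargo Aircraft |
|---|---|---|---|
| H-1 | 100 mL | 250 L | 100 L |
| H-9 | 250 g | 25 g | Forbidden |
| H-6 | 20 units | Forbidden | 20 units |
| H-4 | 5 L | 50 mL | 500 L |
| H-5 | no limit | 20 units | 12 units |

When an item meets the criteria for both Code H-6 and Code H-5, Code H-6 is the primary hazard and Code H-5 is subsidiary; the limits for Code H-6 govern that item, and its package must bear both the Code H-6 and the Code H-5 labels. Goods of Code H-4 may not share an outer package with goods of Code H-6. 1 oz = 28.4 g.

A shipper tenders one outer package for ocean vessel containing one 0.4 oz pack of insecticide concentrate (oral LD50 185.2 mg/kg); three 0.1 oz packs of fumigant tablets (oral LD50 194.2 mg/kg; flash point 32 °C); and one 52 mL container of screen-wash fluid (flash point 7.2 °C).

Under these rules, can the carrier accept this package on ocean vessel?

With oral LD50 185.2 mg/kg (≤ 300 mg/kg), the insecticide concentrate falls in Code H-9.
Oral LD50 194.2 mg/kg meets the Code H-9 criterion (Toxic), so the fumigant tablets are Code H-9.
With flash point 7.2 °C (≤ 27 °C), the screen-wash fluid falls in Code H-4.
Code H-4 quantity: 52 mL.
52 mL > 50 mL (ocean vessel limit, Code H-4) — over the limit.
Code H-9 net quantity: (one 0.4 oz pack = 11.36 g) + (three 0.1 oz packs = 8.52 g) = 19.88 g.
That is within the Code H-9 ocean vessel limit of 25 g.
The segregation rule (Code H-4 with Code H-6) does not apply to Code H-4 with Code H-9.

No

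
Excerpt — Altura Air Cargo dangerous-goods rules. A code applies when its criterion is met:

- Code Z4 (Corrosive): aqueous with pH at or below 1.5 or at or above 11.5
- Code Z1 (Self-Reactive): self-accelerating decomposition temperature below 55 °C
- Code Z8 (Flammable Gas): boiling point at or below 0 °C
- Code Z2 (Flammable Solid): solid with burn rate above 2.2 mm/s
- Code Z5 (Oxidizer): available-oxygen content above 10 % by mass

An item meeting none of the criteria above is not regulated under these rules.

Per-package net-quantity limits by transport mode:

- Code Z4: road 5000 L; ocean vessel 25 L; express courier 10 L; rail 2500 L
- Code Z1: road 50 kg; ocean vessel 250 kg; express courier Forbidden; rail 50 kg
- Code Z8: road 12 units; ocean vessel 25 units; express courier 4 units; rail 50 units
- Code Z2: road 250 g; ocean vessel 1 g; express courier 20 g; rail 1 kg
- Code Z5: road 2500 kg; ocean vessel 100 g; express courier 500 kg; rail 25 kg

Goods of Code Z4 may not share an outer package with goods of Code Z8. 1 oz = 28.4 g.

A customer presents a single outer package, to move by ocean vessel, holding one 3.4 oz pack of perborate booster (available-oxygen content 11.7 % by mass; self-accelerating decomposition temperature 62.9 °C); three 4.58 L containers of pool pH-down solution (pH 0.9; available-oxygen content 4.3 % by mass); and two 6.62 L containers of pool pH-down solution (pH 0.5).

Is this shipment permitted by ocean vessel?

No

Available-oxygen content 11.7 % by mass meets the Code Z5 criterion (Oxidizer), so the perborate booster is Code Z5.
pH 0.9 meets the Code Z4 criterion (Corrosive), so the pool pH-down solution is Code Z4.
pH 0.5 meets the Code Z4 criterion (Corrosive), so the pool pH-down solution is Code Z4.
Code Z4 net quantity: (three 4.58 L containers = 13.74 L) + (two 6.62 L containers = 13.24 L) = 26.98 L.
26.98 L > 25 L (ocean vessel limit, Code Z4) — over the limit.
Code Z5 quantity: one 3.4 oz pack = 96.56 g.
96.56 g is within the ocean vessel limit of 100 g for Code Z5.
The segregation rule (Code Z4 with Code Z8) does not apply to Code Z4 with Code Z5.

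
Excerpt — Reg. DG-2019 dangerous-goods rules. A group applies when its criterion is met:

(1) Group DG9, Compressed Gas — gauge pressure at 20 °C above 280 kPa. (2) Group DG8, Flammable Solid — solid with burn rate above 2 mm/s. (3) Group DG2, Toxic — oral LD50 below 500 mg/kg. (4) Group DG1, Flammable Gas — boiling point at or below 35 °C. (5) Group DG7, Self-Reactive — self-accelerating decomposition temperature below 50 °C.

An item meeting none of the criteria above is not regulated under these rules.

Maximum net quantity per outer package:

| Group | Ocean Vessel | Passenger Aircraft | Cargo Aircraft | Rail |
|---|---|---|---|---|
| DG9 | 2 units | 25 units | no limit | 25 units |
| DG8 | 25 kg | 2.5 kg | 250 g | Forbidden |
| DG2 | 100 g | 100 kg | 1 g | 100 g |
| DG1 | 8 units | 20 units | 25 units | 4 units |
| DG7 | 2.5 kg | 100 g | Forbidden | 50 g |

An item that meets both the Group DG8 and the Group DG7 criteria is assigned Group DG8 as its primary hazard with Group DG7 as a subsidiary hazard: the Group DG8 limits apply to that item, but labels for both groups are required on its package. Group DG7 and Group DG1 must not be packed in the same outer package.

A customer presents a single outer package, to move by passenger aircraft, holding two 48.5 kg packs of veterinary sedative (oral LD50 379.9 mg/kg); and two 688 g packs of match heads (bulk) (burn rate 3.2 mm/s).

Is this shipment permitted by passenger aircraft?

Veterinary sedative: oral LD50 379.9 mg/kg < 500 mg/kg → Group DG2 (Toxic).
Match heads (bulk): burn rate 3.2 mm/s > 2 mm/s → Group DG8 (Flammable Solid).
Group DG8 quantity: two 688 g packs = 1.376 kg.
That is within the Group DG8 passenger aircraft limit of 2.5 kg.
Group DG2 quantity: two 48.5 kg packs = 97 kg.
That is within the Group DG2 passenger aircraft limit of 100 kg.
The segregation rule (Group DG7 with Group DG1) does not apply to Group DG8 with Group DG2.
Every hazard group is within its passenger aircraft limit and no segregation rule is violated.

Yes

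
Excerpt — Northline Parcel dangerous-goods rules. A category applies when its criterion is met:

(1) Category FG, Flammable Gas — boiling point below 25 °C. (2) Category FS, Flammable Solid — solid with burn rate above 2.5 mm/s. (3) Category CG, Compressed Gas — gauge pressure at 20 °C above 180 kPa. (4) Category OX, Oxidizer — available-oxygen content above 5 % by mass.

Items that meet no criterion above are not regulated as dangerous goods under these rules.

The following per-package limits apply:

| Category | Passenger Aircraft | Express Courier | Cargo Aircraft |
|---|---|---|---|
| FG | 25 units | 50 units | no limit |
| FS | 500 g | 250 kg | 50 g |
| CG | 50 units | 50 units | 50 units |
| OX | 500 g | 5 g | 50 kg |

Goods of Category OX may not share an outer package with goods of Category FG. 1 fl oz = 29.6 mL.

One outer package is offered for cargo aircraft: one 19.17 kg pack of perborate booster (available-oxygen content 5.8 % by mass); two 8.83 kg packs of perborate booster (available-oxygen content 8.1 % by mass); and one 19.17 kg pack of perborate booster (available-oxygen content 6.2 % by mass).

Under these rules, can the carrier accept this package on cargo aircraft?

With available-oxygen content 5.8 % by mass (> 5 % by mass), the perborate booster falls in Category OX.
The perborate booster has available-oxygen content 8.1 % by mass, which is > 5 % by mass, so it is Category OX (Oxidizer).
Available-oxygen content 6.2 % by mass meets the Category OX criterion (Oxidizer), so the perborate booster is Category OX.
Category OX net quantity: 19.17 kg + (two 8.83 kg packs = 17.66 kg) + 19.17 kg = 56 kg.
That exceeds the Category OX cargo aircraft limit of 50 kg.

No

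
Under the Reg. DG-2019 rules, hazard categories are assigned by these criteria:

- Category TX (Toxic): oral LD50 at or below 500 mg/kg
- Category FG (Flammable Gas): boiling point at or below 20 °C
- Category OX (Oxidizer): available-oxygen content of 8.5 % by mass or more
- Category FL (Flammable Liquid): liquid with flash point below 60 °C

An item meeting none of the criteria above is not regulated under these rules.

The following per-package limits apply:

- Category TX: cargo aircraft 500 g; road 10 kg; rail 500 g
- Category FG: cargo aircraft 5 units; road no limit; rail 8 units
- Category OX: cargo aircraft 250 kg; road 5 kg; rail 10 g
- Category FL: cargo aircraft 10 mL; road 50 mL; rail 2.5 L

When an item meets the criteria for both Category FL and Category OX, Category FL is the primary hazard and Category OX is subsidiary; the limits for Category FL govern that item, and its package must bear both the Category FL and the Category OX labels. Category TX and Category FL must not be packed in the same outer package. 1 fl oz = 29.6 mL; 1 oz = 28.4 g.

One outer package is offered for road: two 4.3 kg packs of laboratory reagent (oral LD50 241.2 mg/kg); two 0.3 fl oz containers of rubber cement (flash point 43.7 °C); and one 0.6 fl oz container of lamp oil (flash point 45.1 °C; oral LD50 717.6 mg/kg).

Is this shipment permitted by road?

The laboratory reagent has oral LD50 241.2 mg/kg, which is ≤ 500 mg/kg, so it is Category TX (Toxic).
Flash point 43.7 °C meets the Category FL criterion (Flammable Liquid), so the rubber cement is Category FL.
Flash point 45.1 °C meets the Category FL criterion (Flammable Liquid), so the lamp oil is Category FL.
Category TX quantity: two 4.3 kg packs = 8.6 kg.
8.6 kg ≤ 10 kg (road limit, Category TX) — within limit.
Category FL net quantity: (two 0.3 fl oz containers = 17.76 mL) + (one 0.6 fl oz container = 17.76 mL) = 35.52 mL.
That is within the Category FL road limit of 50 mL.
Category TX and Category FL may not share an outer package.

No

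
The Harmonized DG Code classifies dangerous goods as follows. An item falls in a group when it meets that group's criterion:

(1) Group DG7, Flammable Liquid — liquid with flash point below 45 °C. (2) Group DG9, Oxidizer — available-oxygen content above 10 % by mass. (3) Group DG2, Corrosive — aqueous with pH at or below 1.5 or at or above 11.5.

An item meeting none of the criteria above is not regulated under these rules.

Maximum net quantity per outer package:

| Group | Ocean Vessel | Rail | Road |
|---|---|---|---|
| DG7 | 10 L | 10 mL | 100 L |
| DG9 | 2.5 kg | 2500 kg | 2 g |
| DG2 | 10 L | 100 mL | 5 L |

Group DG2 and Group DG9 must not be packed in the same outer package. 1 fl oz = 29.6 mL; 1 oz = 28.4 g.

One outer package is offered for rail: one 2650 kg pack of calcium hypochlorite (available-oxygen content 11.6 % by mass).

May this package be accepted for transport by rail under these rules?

Calcium hypochlorite: available-oxygen content 11.6 % by mass > 10 % by mass → Group DG9 (Oxidizer).
Group DG9 quantity: 2650 kg.
2650 kg exceeds the rail limit of 2500 kg for Group DG9.

No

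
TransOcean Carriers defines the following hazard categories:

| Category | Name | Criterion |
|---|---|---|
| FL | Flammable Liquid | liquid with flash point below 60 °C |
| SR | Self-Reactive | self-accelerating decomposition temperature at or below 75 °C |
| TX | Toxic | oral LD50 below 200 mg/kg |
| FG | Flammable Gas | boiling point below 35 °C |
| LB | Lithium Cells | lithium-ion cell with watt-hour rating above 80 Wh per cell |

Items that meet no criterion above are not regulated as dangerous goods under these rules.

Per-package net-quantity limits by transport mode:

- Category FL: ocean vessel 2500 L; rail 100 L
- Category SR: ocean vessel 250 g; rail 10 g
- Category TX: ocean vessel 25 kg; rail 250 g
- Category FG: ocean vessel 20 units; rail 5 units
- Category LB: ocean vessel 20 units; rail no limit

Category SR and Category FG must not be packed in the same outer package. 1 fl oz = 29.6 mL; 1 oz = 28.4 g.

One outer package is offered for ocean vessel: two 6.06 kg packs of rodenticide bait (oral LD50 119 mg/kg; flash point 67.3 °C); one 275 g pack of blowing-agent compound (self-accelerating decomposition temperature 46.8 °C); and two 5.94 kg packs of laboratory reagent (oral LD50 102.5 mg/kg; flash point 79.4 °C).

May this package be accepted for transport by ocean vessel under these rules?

The rodenticide bait has oral LD50 119 mg/kg, which is < 200 mg/kg, so it is Category TX (Toxic).
With self-accelerating decomposition temperature 46.8 °C (≤ 75 °C), the blowing-agent compound falls in Category SR.
With oral LD50 102.5 mg/kg (< 200 mg/kg), the laboratory reagent falls in Category TX.
Category TX net quantity: (two 6.06 kg packs = 12.12 kg) + (two 5.94 kg packs = 11.88 kg) = 24 kg.
24 kg ≤ 25 kg (ocean vessel limit, Category TX) — within limit.
Category SR quantity: 275 g.
275 g exceeds the ocean vessel limit of 250 g for Category SR.
The segregation rule (Category SR with Category FG) does not apply to Category TX with Category SR.

No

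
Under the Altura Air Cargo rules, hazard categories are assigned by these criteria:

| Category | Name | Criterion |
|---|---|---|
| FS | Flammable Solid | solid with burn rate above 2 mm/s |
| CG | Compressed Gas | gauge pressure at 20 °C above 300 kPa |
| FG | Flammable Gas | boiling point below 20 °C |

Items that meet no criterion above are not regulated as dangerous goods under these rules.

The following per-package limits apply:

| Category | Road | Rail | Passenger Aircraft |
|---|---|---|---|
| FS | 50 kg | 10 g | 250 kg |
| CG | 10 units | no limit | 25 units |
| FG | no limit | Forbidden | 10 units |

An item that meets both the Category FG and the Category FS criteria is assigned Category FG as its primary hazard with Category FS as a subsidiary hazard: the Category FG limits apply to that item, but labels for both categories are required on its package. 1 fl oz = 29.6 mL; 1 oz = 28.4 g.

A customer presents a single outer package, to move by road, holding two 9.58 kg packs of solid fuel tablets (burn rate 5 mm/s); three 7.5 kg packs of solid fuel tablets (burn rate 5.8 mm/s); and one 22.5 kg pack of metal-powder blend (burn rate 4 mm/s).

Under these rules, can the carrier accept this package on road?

No

Burn rate 5 mm/s meets the Category FS criterion (Flammable Solid), so the solid fuel tablets are Category FS.
The solid fuel tablets have burn rate 5.8 mm/s, which is > 2 mm/s, so they are Category FS (Flammable Solid).
The metal-powder blend has burn rate 4 mm/s, which is > 2 mm/s, so it is Category FS (Flammable Solid).
Category FS net quantity: (two 9.58 kg packs = 19.16 kg) + (three 7.5 kg packs = 22.5 kg) + 22.5 kg = 64.16 kg.
64.16 kg > 50 kg (road limit, Category FS) — over the limit.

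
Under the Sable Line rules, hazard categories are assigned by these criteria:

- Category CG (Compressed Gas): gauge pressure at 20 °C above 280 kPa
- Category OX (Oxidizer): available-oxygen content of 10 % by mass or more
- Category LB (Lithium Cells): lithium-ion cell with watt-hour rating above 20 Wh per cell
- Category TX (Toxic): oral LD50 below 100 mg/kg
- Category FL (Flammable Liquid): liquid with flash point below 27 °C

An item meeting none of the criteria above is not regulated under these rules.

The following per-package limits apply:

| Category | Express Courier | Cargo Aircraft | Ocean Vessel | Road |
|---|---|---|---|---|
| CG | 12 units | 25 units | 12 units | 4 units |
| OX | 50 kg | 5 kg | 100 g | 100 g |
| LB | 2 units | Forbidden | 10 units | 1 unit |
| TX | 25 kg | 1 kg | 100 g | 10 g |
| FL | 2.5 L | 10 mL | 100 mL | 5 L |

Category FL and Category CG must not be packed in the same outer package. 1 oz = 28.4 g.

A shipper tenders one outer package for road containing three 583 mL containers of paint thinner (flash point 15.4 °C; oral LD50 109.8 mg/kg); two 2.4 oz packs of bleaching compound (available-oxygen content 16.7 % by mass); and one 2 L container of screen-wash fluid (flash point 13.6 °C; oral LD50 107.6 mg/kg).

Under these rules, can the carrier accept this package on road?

No

With flash point 15.4 °C (< 27 °C), the paint thinner falls in Category FL.
With available-oxygen content 16.7 % by mass (≥ 10 % by mass), the bleaching compound falls in Category OX.
Screen-wash fluid: flash point 13.6 °C < 27 °C → Category FL (Flammable Liquid).
Category FL net quantity: (three 583 mL containers = 1.749 L) + 2 L = 3.749 L.
That is within the Category FL road limit of 5 L.
Category OX quantity: two 2.4 oz packs = 136.32 g.
That exceeds the Category OX road limit of 100 g.
The segregation rule (Category FL with Category CG) does not apply to Category FL with Category OX.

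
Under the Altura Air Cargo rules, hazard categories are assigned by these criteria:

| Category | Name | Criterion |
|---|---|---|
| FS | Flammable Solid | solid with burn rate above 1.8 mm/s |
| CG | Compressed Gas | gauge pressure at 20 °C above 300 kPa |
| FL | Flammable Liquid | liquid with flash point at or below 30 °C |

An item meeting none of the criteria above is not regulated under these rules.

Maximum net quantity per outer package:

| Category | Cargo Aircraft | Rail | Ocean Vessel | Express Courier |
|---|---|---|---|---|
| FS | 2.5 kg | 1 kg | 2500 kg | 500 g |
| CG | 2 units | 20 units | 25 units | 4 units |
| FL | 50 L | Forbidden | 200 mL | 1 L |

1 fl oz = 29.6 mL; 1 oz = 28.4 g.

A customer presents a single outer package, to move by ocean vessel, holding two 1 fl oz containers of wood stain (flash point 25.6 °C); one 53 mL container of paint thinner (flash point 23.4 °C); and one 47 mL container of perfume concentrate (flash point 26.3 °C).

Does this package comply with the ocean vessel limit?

Yes

Flash point 25.6 °C meets the Category FL criterion (Flammable Liquid), so the wood stain is Category FL.
With flash point 23.4 °C (≤ 30 °C), the paint thinner falls in Category FL.
Perfume concentrate: flash point 26.3 °C ≤ 30 °C → Category FL (Flammable Liquid).
Total Category FL: (two 1 fl oz containers = 59.2 mL) + 53 mL + 47 mL = 159.2 mL.
159.2 mL is within the ocean vessel limit of 200 mL for Category FL.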